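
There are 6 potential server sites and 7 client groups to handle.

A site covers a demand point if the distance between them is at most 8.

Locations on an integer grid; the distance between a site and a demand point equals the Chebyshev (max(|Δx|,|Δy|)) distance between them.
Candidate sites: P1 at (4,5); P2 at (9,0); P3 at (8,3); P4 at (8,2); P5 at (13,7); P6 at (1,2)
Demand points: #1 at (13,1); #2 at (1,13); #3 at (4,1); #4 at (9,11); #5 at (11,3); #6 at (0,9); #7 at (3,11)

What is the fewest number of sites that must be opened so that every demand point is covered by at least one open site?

Coverage sets (demand points within 8 of each site):
  P1: {#2, #3, #4, #5, #6, #7}
  P2: {#1, #3, #5}
  P3: {#1, #3, #4, #5, #6, #7}
  P4: {#1, #3, #5, #6}
  P5: {#1, #4, #5}
  P6: {#3, #6}
No single site covers all 7 demand points.
But {P1, P2} covers everything, so the minimum is 2.

2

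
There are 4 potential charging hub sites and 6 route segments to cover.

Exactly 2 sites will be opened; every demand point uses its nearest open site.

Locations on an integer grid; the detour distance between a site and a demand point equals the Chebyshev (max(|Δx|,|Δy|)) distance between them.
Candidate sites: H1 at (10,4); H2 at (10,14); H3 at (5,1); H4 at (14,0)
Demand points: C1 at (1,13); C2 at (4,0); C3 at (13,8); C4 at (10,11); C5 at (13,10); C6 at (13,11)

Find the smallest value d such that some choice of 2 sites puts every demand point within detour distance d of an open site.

Open {H1, H2}.
  Farthest demand point is C1 at detour distance 9 (to H1); all others are ≤ 9.
With {H1, H3} the worst case is 9.
With {H1, H4} the worst case is 9.
No size-2 selection achieves below 9.

9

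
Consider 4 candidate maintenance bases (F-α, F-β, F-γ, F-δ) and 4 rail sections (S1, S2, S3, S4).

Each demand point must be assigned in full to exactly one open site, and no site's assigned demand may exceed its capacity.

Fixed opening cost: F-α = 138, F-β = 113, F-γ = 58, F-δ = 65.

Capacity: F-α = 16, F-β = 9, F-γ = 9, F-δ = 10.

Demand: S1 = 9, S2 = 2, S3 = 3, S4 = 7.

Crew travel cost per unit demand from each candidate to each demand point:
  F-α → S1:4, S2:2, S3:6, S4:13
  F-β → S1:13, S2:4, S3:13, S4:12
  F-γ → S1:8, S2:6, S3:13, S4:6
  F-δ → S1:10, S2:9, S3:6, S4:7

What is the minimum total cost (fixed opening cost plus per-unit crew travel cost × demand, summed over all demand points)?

296

Open {F-α, F-γ}; cheapest assignment that respects the capacities:
  F-α (cap 16, load 14): S1, S2, S3 — cost 9×4 + 2×2 + 3×6 = 58
  F-γ (cap 9, load 7): S4 — cost 7×6 = 42
  Shipping 100, fixed 196 → total 296.
  Any other capacity-feasible assignment to {F-α, F-γ} ships for at least 100.
Compare {F-α, F-δ}: its best feasible assignment gives total 310.
Compare {F-α, F-γ, F-δ}: its best feasible assignment gives total 361.
Every other set of open sites that can feasibly serve all demand totals ≥ 310 even under its best assignment. Minimum: 296.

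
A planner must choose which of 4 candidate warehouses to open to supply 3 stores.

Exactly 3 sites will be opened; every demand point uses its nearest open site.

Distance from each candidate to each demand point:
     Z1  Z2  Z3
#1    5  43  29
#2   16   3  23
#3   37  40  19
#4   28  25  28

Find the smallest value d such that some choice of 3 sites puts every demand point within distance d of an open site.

19

Open {#1, #2, #3}.
  Farthest demand point is Z3 at distance 19 (to #3); all others are ≤ 19.
With {#2, #3, #4} the worst case is 19.
With {#1, #2, #4} the worst case is 23.
No size-3 selection achieves below 19.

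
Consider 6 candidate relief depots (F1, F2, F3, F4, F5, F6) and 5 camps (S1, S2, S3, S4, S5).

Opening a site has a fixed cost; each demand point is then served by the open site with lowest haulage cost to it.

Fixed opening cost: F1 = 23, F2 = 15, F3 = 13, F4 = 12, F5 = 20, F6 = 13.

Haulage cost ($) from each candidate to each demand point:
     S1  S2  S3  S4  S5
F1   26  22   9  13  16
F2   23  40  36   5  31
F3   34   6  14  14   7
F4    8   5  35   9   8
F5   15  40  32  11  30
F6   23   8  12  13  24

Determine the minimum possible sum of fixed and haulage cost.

67

Open {F4, F6}: assign each demand point to its cheapest open site.
  S1→F4 8, S2→F4 5, S3→F6 12, S4→F4 9, S5→F4 8
  haulage cost 42, fixed 25 → total 67.
Compare {F3, F4}: haulage cost 43 + fixed 25 = 68.
Compare {F1, F4}: haulage cost 39 + fixed 35 = 74.
Compare {F4}: haulage cost 65 + fixed 12 = 77.
All other subsets cost ≥ 68. Minimum total cost: 67.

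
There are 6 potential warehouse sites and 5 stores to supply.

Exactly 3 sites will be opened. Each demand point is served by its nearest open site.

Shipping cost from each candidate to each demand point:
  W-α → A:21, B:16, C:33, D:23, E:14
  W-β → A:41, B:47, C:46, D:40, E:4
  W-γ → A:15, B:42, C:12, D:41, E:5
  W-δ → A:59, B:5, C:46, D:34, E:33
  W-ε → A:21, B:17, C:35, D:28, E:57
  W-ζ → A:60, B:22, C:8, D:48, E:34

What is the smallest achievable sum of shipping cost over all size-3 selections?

Open {W-α, W-γ, W-δ}.
  A→W-γ 15, B→W-δ 5, C→W-γ 12, D→W-α 23, E→W-γ 5  ⇒ total 60.
Compare {W-γ, W-δ, W-ε}: total 65.
Compare {W-α, W-γ, W-ζ}: total 67.
No size-3 selection does better; minimum is 60.

60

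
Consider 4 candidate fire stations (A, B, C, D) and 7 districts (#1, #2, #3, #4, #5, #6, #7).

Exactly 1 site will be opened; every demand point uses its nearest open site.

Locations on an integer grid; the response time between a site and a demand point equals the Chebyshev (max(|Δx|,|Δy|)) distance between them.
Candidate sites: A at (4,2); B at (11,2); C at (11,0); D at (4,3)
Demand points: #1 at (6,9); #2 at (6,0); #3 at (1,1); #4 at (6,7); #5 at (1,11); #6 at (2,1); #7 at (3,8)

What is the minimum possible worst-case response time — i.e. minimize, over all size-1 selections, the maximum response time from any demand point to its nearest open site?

Open {D}.
  Farthest demand point is #5 at response time 8 (to D); all others are ≤ 8.
With {A} the worst case is 9.
With {B} the worst case is 10.
No size-1 selection achieves below 8.

8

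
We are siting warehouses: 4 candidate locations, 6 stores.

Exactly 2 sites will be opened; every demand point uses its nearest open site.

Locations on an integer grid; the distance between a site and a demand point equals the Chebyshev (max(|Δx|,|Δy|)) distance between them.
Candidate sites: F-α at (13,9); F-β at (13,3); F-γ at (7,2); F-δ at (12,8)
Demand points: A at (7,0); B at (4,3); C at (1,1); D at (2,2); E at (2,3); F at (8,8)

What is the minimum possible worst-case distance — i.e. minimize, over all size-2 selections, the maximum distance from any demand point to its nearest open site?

6

Open {F-α, F-γ}.
  Farthest demand point is C at distance 6 (to F-γ); all others are ≤ 6.
With {F-β, F-γ} the worst case is 6.
With {F-γ, F-δ} the worst case is 6.
No size-2 selection achieves below 6.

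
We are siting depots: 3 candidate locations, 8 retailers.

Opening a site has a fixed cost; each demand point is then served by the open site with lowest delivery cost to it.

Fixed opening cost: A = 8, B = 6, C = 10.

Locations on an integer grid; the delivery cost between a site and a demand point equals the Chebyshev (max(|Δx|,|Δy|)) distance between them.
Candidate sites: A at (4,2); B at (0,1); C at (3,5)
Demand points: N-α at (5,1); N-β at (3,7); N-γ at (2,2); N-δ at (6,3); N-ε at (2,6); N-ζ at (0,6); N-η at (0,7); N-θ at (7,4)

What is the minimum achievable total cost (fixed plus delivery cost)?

Open {C}: assign each demand point to its cheapest open site.
  N-α→C 4, N-β→C 2, N-γ→C 3, N-δ→C 3, N-ε→C 1, N-ζ→C 3, N-η→C 3, N-θ→C 4
  delivery cost 23, fixed 10 → total 33.
Compare {A}: delivery cost 26 + fixed 8 = 34.
Compare {A, C}: delivery cost 17 + fixed 18 = 35.
Compare {B, C}: delivery cost 22 + fixed 16 = 38.
All other subsets cost ≥ 34. Minimum total cost: 33.

33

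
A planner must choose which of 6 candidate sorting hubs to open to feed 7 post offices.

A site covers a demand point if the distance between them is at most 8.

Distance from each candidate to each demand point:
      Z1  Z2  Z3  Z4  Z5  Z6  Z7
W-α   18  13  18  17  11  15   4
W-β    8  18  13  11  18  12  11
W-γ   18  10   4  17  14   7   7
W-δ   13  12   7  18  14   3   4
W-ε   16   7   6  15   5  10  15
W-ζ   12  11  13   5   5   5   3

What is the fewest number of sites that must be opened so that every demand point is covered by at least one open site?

3

Coverage sets (demand points within 8 of each site):
  W-α: {Z7}
  W-β: {Z1}
  W-γ: {Z3, Z6, Z7}
  W-δ: {Z3, Z6, Z7}
  W-ε: {Z2, Z3, Z5}
  W-ζ: {Z4, Z5, Z6, Z7}
No 2 sites suffice: every size-2 union leaves at least one demand point uncovered.
But {W-β, W-ε, W-ζ} covers everything, so the minimum is 3.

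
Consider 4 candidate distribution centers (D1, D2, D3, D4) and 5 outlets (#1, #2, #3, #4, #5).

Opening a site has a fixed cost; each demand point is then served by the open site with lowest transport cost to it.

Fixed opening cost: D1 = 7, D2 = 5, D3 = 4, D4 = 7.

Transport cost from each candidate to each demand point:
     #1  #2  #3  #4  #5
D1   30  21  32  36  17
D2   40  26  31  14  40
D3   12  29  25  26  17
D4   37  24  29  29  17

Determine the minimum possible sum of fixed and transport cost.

103

Open {D2, D3}: assign each demand point to its cheapest open site.
  #1→D3 12, #2→D2 26, #3→D3 25, #4→D2 14, #5→D3 17
  transport cost 94, fixed 9 → total 103.
Compare {D1, D2, D3}: transport cost 89 + fixed 16 = 105.
Compare {D2, D3, D4}: transport cost 92 + fixed 16 = 108.
Compare {D1, D3}: transport cost 101 + fixed 11 = 112.
All other subsets cost ≥ 105. Minimum total cost: 103.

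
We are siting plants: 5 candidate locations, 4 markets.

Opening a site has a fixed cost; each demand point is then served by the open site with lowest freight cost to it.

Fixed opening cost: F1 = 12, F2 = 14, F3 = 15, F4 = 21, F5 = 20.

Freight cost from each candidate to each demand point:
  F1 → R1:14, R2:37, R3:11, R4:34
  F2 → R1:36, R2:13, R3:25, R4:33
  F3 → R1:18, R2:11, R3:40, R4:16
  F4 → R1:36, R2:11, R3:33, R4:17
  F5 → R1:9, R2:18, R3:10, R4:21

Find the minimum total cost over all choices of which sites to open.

Open {F5}: assign each demand point to its cheapest open site.
  R1→F5 9, R2→F5 18, R3→F5 10, R4→F5 21
  freight cost 58, fixed 20 → total 78.
Compare {F1, F3}: freight cost 52 + fixed 27 = 79.
Compare {F3, F5}: freight cost 46 + fixed 35 = 81.
Compare {F1, F4}: freight cost 53 + fixed 33 = 86.
All other subsets cost ≥ 79. Minimum total cost: 78.

78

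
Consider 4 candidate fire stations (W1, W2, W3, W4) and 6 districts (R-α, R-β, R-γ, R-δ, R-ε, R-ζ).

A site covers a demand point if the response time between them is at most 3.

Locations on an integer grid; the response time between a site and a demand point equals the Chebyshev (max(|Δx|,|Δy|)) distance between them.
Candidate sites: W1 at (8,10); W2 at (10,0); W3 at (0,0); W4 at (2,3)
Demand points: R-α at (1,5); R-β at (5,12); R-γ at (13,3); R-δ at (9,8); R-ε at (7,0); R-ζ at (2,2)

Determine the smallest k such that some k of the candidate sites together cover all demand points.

3

Coverage sets (demand points within 3 of each site):
  W1: {R-β, R-δ}
  W2: {R-γ, R-ε}
  W3: {R-ζ}
  W4: {R-α, R-ζ}
No 2 sites suffice: every size-2 union leaves at least one demand point uncovered.
But {W1, W2, W4} covers everything, so the minimum is 3.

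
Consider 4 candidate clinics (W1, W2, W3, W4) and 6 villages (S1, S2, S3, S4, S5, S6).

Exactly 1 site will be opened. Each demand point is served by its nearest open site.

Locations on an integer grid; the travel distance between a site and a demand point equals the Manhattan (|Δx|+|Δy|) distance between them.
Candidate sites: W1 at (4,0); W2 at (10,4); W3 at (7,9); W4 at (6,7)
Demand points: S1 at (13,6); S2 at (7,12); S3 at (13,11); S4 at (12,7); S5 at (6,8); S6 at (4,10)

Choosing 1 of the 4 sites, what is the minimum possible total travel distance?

Open {W3}.
  S1→W3 9, S2→W3 3, S3→W3 8, S4→W3 7, S5→W3 2, S6→W3 4  ⇒ total 33.
Compare {W4}: total 37.
Compare {W2}: total 51.
No size-1 selection does better; minimum is 33.

33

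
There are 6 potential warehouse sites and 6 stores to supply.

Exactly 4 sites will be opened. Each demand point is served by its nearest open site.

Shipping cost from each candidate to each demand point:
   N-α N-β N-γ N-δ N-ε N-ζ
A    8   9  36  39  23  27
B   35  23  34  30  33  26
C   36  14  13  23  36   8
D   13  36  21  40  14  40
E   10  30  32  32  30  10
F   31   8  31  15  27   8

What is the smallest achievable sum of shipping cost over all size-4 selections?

Open {A, C, D, F}.
  N-α→A 8, N-β→F 8, N-γ→C 13, N-δ→F 15, N-ε→D 14, N-ζ→C 8  ⇒ total 66.
Compare {C, D, E, F}: total 68.
Compare {B, C, D, F}: total 71.
No size-4 selection does better; minimum is 66.

66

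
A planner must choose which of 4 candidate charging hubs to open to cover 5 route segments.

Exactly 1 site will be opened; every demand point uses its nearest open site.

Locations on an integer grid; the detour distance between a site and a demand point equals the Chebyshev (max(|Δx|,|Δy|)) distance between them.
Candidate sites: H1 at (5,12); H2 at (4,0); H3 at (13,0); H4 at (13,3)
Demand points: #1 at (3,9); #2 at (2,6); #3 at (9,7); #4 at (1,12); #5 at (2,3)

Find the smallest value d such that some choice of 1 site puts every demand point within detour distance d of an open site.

9

Open {H1}.
  Farthest demand point is #5 at detour distance 9 (to H1); all others are ≤ 9.
With {H2} the worst case is 12.
With {H3} the worst case is 12.
No size-1 selection achieves below 9.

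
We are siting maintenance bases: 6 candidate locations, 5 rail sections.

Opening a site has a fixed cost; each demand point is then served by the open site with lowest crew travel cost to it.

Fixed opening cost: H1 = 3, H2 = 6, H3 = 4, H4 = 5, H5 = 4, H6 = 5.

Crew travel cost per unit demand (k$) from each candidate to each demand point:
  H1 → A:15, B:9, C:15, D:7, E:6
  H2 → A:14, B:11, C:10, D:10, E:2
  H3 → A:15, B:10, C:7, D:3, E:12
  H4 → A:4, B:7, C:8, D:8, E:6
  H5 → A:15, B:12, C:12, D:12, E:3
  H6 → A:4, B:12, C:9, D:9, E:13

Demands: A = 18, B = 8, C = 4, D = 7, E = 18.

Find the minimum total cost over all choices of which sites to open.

228

Open {H2, H3, H4}: assign each demand point to its cheapest open site.
  A→H4 18×4=72, B→H4 8×7=56, C→H3 4×7=28, D→H3 7×3=21, E→H2 18×2=36
  crew travel cost 213, fixed 15 → total 228.
Compare {H1, H2, H3, H4}: crew travel cost 213 + fixed 18 = 231.
Compare {H2, H3, H4, H5}: crew travel cost 213 + fixed 19 = 232.
Compare {H2, H3, H4, H6}: crew travel cost 213 + fixed 20 = 233.
All other subsets cost ≥ 231. Minimum total cost: 228.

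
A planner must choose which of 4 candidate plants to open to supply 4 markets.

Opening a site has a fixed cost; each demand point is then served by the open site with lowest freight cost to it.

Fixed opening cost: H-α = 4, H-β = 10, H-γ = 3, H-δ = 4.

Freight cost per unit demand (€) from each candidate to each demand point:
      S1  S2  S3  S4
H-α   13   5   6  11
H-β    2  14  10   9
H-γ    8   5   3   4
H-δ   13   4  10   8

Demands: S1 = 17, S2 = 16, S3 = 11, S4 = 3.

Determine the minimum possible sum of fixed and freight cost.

Open {H-β, H-γ, H-δ}: assign each demand point to its cheapest open site.
  S1→H-β 17×2=34, S2→H-δ 16×4=64, S3→H-γ 11×3=33, S4→H-γ 3×4=12
  freight cost 143, fixed 17 → total 160.
Compare {H-α, H-β, H-γ, H-δ}: freight cost 143 + fixed 21 = 164.
Compare {H-β, H-γ}: freight cost 159 + fixed 13 = 172.
Compare {H-α, H-β, H-γ}: freight cost 159 + fixed 17 = 176.
All other subsets cost ≥ 164. Minimum total cost: 160.

160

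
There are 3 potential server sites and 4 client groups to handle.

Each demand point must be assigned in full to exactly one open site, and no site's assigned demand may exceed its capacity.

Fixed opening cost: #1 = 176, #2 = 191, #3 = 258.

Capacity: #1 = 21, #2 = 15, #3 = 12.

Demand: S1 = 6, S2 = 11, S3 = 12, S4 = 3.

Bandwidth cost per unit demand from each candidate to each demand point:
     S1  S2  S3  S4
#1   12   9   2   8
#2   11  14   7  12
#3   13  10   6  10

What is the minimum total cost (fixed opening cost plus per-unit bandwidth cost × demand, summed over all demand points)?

641

Open {#1, #2}; cheapest assignment that respects the capacities:
  #1 (cap 21, load 21): S1, S3, S4 — cost 6×12 + 12×2 + 3×8 = 120
  #2 (cap 15, load 11): S2 — cost 11×14 = 154
  Shipping 274, fixed 367 → total 641.
  Any other capacity-feasible assignment to {#1, #2} ships for at least 274.
Compare {#1, #3}: its best feasible assignment gives total 664.
Compare {#1, #2, #3}: its best feasible assignment gives total 849.
Every other set of open sites that can feasibly serve all demand totals ≥ 664 even under its best assignment. Minimum: 641.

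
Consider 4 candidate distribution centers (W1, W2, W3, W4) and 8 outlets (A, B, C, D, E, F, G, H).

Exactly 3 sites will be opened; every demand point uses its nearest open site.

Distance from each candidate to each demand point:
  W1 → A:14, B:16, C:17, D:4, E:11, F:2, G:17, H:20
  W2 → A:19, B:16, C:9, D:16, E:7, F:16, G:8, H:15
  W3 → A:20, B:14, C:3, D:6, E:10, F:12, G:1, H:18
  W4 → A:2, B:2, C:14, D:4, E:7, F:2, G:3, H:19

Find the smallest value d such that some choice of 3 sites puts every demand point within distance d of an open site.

15

Open {W1, W2, W3}.
  Farthest demand point is H at distance 15 (to W2); all others are ≤ 15.
With {W1, W2, W4} the worst case is 15.
With {W2, W3, W4} the worst case is 15.
No size-3 selection achieves below 15.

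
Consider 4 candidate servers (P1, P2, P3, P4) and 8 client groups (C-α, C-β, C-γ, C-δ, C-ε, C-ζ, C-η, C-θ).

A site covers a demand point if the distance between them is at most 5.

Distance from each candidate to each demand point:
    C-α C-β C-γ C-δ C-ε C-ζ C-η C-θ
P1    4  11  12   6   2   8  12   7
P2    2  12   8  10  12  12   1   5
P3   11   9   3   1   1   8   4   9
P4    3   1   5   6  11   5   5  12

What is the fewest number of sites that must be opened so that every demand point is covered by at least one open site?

3

Coverage sets (demand points within 5 of each site):
  P1: {C-α, C-ε}
  P2: {C-α, C-η, C-θ}
  P3: {C-γ, C-δ, C-ε, C-η}
  P4: {C-α, C-β, C-γ, C-ζ, C-η}
No 2 sites suffice: every size-2 union leaves at least one demand point uncovered.
But {P2, P3, P4} covers everything, so the minimum is 3.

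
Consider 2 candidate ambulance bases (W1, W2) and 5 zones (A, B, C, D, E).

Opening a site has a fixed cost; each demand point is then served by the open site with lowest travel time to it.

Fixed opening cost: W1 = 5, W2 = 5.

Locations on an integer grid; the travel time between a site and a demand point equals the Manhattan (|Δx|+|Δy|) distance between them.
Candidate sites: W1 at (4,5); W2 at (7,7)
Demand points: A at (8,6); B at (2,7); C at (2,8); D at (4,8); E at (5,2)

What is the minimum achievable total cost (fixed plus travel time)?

26

Open {W1}: assign each demand point to its cheapest open site.
  A→W1 5, B→W1 4, C→W1 5, D→W1 3, E→W1 4
  travel time 21, fixed 5 → total 26.
Compare {W1, W2}: travel time 18 + fixed 10 = 28.
Compare {W2}: travel time 24 + fixed 5 = 29.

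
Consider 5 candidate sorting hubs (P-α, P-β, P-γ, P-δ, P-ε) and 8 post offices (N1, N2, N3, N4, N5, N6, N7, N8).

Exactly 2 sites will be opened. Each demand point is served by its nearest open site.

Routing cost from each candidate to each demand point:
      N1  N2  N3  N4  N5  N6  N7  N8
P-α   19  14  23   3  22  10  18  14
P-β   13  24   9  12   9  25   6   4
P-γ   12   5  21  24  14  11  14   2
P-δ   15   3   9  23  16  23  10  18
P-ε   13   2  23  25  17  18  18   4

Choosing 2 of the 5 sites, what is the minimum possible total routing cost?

Open {P-β, P-γ}.
  N1→P-γ 12, N2→P-γ 5, N3→P-β 9, N4→P-β 12, N5→P-β 9, N6→P-γ 11, N7→P-β 6, N8→P-γ 2  ⇒ total 66.
Compare {P-α, P-β}: total 68.
Compare {P-β, P-ε}: total 73.
No size-2 selection does better; minimum is 66.

66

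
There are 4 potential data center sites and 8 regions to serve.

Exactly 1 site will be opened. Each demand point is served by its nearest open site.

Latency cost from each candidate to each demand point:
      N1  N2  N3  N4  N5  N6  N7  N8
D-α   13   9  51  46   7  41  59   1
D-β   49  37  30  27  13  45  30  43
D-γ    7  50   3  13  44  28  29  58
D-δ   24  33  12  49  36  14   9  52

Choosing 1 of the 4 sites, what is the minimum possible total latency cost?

227

Open {D-α}.
  N1→D-α 13, N2→D-α 9, N3→D-α 51, N4→D-α 46, N5→D-α 7, N6→D-α 41, N7→D-α 59, N8→D-α 1  ⇒ total 227.
Compare {D-δ}: total 229.
Compare {D-γ}: total 232.
No size-1 selection does better; minimum is 227.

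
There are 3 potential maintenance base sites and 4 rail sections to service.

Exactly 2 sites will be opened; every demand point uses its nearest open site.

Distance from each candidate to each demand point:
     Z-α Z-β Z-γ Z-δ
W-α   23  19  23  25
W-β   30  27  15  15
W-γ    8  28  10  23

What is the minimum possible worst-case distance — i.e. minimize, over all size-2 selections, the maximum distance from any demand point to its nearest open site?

Open {W-α, W-β}.
  Farthest demand point is Z-α at distance 23 (to W-α); all others are ≤ 23.
With {W-α, W-γ} the worst case is 23.
With {W-β, W-γ} the worst case is 27.
No size-2 selection achieves below 23.

23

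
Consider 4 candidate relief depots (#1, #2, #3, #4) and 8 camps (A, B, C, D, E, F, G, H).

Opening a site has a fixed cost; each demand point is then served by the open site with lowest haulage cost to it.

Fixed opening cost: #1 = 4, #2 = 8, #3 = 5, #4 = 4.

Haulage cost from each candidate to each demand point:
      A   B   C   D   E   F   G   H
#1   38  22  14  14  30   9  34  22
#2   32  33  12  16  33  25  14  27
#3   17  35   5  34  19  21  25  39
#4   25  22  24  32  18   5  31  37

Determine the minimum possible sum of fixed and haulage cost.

Open {#1, #2, #3, #4}: assign each demand point to its cheapest open site.
  A→#3 17, B→#1 22, C→#3 5, D→#1 14, E→#4 18, F→#4 5, G→#2 14, H→#1 22
  haulage cost 117, fixed 21 → total 138.
Compare {#1, #2, #3}: haulage cost 122 + fixed 17 = 139.
Compare {#1, #3, #4}: haulage cost 128 + fixed 13 = 141.
Compare {#2, #3, #4}: haulage cost 124 + fixed 17 = 141.
All other subsets cost ≥ 139. Minimum total cost: 138.

138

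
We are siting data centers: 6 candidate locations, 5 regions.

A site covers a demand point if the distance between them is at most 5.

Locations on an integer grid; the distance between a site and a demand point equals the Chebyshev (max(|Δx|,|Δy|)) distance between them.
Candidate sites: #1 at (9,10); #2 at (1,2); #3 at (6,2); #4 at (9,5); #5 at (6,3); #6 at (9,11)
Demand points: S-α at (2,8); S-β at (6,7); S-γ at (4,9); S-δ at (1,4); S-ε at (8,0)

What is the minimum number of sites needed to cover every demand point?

Coverage sets (demand points within 5 of each site):
  #1: {S-β, S-γ}
  #2: {S-β, S-δ}
  #3: {S-β, S-δ, S-ε}
  #4: {S-β, S-γ, S-ε}
  #5: {S-α, S-β, S-δ, S-ε}
  #6: {S-β, S-γ}
No single site covers all 5 demand points.
But {#1, #5} covers everything, so the minimum is 2.

2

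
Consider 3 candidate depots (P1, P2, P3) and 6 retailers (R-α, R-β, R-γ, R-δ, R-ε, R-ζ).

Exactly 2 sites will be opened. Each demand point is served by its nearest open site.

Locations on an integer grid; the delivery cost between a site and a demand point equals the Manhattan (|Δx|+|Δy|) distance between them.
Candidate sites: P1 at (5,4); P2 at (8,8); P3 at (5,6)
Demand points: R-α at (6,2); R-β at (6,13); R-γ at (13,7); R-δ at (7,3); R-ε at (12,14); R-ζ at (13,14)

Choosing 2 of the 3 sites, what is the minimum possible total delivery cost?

Open {P1, P2}.
  R-α→P1 3, R-β→P2 7, R-γ→P2 6, R-δ→P1 3, R-ε→P2 10, R-ζ→P2 11  ⇒ total 40.
Compare {P2, P3}: total 44.
Compare {P1, P3}: total 54.

40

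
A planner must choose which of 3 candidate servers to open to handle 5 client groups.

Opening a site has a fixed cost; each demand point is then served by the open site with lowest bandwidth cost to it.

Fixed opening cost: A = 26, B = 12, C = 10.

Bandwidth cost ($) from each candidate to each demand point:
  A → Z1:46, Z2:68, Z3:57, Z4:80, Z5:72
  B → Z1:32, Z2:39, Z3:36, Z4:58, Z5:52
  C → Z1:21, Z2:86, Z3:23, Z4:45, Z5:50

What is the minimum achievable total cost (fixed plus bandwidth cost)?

Open {B, C}: assign each demand point to its cheapest open site.
  Z1→C 21, Z2→B 39, Z3→C 23, Z4→C 45, Z5→C 50
  bandwidth cost 178, fixed 22 → total 200.
Compare {A, B, C}: bandwidth cost 178 + fixed 48 = 226.
Compare {B}: bandwidth cost 217 + fixed 12 = 229.
Compare {C}: bandwidth cost 225 + fixed 10 = 235.
All other subsets cost ≥ 226. Minimum total cost: 200.

200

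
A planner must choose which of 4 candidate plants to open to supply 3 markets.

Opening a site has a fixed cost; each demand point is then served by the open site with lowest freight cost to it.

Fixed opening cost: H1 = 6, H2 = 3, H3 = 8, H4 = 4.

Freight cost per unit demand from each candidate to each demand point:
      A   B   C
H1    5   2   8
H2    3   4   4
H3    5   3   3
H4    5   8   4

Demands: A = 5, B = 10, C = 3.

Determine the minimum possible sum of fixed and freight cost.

Open {H1, H2}: assign each demand point to its cheapest open site.
  A→H2 5×3=15, B→H1 10×2=20, C→H2 3×4=12
  freight cost 47, fixed 9 → total 56.
Compare {H1, H2, H4}: freight cost 47 + fixed 13 = 60.
Compare {H1, H2, H3}: freight cost 44 + fixed 17 = 61.
Compare {H2, H3}: freight cost 54 + fixed 11 = 65.
All other subsets cost ≥ 60. Minimum total cost: 56.

56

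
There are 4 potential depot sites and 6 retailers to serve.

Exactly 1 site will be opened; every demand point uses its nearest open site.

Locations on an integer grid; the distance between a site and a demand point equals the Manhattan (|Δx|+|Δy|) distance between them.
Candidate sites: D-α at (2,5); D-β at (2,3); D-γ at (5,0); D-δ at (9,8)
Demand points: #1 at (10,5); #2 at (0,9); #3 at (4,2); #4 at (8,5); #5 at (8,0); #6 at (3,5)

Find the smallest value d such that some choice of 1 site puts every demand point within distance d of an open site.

Open {D-β}.
  Farthest demand point is #1 at distance 10 (to D-β); all others are ≤ 10.
With {D-α} the worst case is 11.
With {D-δ} the worst case is 11.
No size-1 selection achieves below 10.

10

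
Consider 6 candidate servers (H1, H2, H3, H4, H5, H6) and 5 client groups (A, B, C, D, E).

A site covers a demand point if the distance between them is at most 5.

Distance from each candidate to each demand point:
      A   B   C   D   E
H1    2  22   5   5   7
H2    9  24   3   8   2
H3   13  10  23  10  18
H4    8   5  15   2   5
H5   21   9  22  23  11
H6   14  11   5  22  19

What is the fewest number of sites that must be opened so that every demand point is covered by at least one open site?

Coverage sets (demand points within 5 of each site):
  H1: {A, C, D}
  H2: {C, E}
  H3: {}
  H4: {B, D, E}
  H5: {}
  H6: {C}
No single site covers all 5 demand points.
But {H1, H4} covers everything, so the minimum is 2.

2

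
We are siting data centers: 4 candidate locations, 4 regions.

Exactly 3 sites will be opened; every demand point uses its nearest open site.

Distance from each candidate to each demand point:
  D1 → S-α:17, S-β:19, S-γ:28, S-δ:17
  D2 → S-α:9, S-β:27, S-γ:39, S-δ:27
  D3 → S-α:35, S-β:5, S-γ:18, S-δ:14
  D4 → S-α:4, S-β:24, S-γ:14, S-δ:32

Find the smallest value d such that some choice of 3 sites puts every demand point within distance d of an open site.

Open {D1, D3, D4}.
  Farthest demand point is S-γ at distance 14 (to D4); all others are ≤ 14.
With {D2, D3, D4} the worst case is 14.
With {D1, D2, D3} the worst case is 18.
No size-3 selection achieves below 14.

14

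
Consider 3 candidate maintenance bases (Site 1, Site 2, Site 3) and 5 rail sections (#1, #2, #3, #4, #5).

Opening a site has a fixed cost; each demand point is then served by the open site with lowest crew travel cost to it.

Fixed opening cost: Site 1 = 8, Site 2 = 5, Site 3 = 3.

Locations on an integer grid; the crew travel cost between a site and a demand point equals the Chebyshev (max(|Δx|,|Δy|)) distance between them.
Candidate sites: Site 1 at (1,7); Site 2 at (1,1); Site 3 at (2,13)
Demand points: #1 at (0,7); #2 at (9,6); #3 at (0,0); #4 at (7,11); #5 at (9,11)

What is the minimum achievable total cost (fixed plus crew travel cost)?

34

Open {Site 2, Site 3}: assign each demand point to its cheapest open site.
  #1→Site 2 6, #2→Site 3 7, #3→Site 2 1, #4→Site 3 5, #5→Site 3 7
  crew travel cost 26, fixed 8 → total 34.
Compare {Site 1, Site 2}: crew travel cost 24 + fixed 13 = 37.
Compare {Site 1, Site 2, Site 3}: crew travel cost 21 + fixed 16 = 37.
Compare {Site 1}: crew travel cost 30 + fixed 8 = 38.
All other subsets cost ≥ 37. Minimum total cost: 34.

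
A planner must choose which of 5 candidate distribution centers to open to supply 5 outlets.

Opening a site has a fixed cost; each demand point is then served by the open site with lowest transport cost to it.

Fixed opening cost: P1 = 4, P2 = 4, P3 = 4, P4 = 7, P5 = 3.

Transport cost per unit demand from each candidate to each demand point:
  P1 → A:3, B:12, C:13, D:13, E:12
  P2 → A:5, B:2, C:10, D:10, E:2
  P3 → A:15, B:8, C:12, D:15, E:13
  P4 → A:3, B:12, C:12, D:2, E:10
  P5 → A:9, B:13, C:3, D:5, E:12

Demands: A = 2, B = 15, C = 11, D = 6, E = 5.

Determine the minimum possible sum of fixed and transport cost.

Open {P2, P4, P5}: assign each demand point to its cheapest open site.
  A→P4 2×3=6, B→P2 15×2=30, C→P5 11×3=33, D→P4 6×2=12, E→P2 5×2=10
  transport cost 91, fixed 14 → total 105.
Compare {P1, P2, P4, P5}: transport cost 91 + fixed 18 = 109.
Compare {P2, P3, P4, P5}: transport cost 91 + fixed 18 = 109.
Compare {P1, P2, P3, P4, P5}: transport cost 91 + fixed 22 = 113.
All other subsets cost ≥ 109. Minimum total cost: 105.

105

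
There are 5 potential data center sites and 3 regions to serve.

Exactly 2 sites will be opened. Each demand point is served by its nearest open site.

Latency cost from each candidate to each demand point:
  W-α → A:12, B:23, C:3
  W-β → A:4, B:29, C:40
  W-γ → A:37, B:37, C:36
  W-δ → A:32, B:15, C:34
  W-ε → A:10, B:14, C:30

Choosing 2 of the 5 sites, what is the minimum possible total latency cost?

27

Open {W-α, W-ε}.
  A→W-ε 10, B→W-ε 14, C→W-α 3  ⇒ total 27.
Compare {W-α, W-β}: total 30.
Compare {W-α, W-δ}: total 30.
No size-2 selection does better; minimum is 27.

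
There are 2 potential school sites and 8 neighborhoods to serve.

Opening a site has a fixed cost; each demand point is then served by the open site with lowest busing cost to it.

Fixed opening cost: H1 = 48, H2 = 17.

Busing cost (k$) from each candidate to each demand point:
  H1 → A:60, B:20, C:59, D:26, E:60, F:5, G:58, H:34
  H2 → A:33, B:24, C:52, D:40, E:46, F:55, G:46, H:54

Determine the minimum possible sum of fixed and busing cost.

Open {H1, H2}: assign each demand point to its cheapest open site.
  A→H2 33, B→H1 20, C→H2 52, D→H1 26, E→H2 46, F→H1 5, G→H2 46, H→H1 34
  busing cost 262, fixed 65 → total 327.
Compare {H2}: busing cost 350 + fixed 17 = 367.
Compare {H1}: busing cost 322 + fixed 48 = 370.

327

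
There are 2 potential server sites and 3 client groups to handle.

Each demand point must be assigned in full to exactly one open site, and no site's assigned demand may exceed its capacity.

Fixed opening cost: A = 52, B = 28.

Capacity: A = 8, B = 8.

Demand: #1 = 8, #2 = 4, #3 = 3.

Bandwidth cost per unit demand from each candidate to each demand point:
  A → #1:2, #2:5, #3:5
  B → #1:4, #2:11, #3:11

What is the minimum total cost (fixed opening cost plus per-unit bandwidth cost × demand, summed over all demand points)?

Open {A, B}; cheapest assignment that respects the capacities:
  A (cap 8, load 7): #2, #3 — cost 4×5 + 3×5 = 35
  B (cap 8, load 8): #1 — cost 8×4 = 32
  Shipping 67, fixed 80 → total 147.
  Any other capacity-feasible assignment to {A, B} ships for at least 67.
Total demand is 15 and no other set of sites has combined capacity ≥ 15, so {A, B} is the only feasible choice of open sites. Minimum: 147.

147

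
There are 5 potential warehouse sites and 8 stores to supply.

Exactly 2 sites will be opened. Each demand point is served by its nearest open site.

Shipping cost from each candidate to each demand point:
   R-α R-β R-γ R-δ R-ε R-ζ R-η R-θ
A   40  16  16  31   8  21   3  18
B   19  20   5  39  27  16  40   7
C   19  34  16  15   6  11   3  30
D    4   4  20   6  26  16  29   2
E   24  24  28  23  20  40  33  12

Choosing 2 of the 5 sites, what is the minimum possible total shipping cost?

52

Open {C, D}.
  R-α→D 4, R-β→D 4, R-γ→C 16, R-δ→D 6, R-ε→C 6, R-ζ→C 11, R-η→C 3, R-θ→D 2  ⇒ total 52.
Compare {A, D}: total 59.
Compare {B, C}: total 86.
No size-2 selection does better; minimum is 52.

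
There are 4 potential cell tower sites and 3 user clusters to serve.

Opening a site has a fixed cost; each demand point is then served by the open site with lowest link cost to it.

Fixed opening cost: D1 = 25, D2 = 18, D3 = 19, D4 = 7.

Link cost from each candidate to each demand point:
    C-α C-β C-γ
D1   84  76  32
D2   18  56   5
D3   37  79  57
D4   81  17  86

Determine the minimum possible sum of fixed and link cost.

65

Open {D2, D4}: assign each demand point to its cheapest open site.
  C-α→D2 18, C-β→D4 17, C-γ→D2 5
  link cost 40, fixed 25 → total 65.
Compare {D2, D3, D4}: link cost 40 + fixed 44 = 84.
Compare {D1, D2, D4}: link cost 40 + fixed 50 = 90.
Compare {D2}: link cost 79 + fixed 18 = 97.
All other subsets cost ≥ 84. Minimum total cost: 65.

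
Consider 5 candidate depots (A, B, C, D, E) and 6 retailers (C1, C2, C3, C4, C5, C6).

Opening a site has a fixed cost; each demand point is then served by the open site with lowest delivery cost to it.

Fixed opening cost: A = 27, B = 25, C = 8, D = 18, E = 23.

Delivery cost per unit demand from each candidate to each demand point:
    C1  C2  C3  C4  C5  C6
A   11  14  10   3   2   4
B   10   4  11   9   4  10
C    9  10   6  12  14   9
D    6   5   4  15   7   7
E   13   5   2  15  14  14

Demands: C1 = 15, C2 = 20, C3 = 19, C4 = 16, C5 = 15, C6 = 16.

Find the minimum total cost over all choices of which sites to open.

438

Open {A, D, E}: assign each demand point to its cheapest open site.
  C1→D 15×6=90, C2→D 20×5=100, C3→E 19×2=38, C4→A 16×3=48, C5→A 15×2=30, C6→A 16×4=64
  delivery cost 370, fixed 68 → total 438.
Compare {A, B, D, E}: delivery cost 350 + fixed 93 = 443.
Compare {A, C, D, E}: delivery cost 370 + fixed 76 = 446.
Compare {A, B, C, D, E}: delivery cost 350 + fixed 101 = 451.
All other subsets cost ≥ 443. Minimum total cost: 438.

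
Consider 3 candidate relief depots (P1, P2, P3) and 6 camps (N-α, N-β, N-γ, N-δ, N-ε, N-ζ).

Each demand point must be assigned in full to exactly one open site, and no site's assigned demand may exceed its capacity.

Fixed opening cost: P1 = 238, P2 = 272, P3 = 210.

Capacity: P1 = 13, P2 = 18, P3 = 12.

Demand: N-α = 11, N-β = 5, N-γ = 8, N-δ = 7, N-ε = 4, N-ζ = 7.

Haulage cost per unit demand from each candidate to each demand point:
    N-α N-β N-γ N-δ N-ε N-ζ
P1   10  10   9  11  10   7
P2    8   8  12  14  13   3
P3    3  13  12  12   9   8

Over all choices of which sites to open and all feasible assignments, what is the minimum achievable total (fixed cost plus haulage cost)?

1046

Open {P1, P2, P3}; cheapest assignment that respects the capacities:
  P1 (cap 13, load 13): N-β, N-γ — cost 5×10 + 8×9 = 122
  P2 (cap 18, load 18): N-δ, N-ε, N-ζ — cost 7×14 + 4×13 + 7×3 = 171
  P3 (cap 12, load 11): N-α — cost 11×3 = 33
  Shipping 326, fixed 720 → total 1046.
  Any other capacity-feasible assignment to {P1, P2, P3} ships for at least 326.
Total demand is 42 and no other set of sites has combined capacity ≥ 42, so {P1, P2, P3} is the only feasible choice of open sites. Minimum: 1046.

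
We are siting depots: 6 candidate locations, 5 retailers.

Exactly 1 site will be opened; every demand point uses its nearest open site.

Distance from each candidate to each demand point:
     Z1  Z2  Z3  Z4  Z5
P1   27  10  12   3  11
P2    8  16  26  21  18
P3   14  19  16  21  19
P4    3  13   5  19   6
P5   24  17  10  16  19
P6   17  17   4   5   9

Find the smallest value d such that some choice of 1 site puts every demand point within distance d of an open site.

Open {P6}.
  Farthest demand point is Z1 at distance 17 (to P6); all others are ≤ 17.
With {P4} the worst case is 19.
With {P3} the worst case is 21.
No size-1 selection achieves below 17.

17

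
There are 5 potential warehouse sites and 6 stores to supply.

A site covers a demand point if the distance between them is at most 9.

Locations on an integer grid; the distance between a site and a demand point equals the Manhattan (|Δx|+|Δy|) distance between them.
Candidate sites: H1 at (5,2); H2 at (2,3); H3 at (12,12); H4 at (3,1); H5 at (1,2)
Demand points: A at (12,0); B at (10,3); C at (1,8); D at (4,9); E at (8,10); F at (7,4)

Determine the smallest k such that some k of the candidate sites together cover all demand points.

3

Coverage sets (demand points within 9 of each site):
  H1: {A, B, D, F}
  H2: {B, C, D, F}
  H3: {E}
  H4: {B, C, D, F}
  H5: {C, F}
No 2 sites suffice: every size-2 union leaves at least one demand point uncovered.
But {H1, H2, H3} covers everything, so the minimum is 3.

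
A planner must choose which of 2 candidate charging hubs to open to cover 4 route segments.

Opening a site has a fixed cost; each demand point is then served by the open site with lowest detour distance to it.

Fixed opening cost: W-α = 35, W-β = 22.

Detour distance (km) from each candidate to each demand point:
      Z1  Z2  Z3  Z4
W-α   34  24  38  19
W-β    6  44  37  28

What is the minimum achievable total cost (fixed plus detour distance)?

137

Open {W-β}: assign each demand point to its cheapest open site.
  Z1→W-β 6, Z2→W-β 44, Z3→W-β 37, Z4→W-β 28
  detour distance 115, fixed 22 → total 137.
Compare {W-α, W-β}: detour distance 86 + fixed 57 = 143.
Compare {W-α}: detour distance 115 + fixed 35 = 150.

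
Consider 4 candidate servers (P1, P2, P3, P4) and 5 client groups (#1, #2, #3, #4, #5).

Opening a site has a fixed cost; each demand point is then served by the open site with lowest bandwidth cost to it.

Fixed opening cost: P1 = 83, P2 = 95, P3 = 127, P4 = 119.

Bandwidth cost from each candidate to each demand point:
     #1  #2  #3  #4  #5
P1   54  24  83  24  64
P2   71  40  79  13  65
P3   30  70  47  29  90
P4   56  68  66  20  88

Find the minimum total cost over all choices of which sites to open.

332

Open {P1}: assign each demand point to its cheapest open site.
  #1→P1 54, #2→P1 24, #3→P1 83, #4→P1 24, #5→P1 64
  bandwidth cost 249, fixed 83 → total 332.
Compare {P2}: bandwidth cost 268 + fixed 95 = 363.
Compare {P3}: bandwidth cost 266 + fixed 127 = 393.
Compare {P1, P3}: bandwidth cost 189 + fixed 210 = 399.
All other subsets cost ≥ 363. Minimum total cost: 332.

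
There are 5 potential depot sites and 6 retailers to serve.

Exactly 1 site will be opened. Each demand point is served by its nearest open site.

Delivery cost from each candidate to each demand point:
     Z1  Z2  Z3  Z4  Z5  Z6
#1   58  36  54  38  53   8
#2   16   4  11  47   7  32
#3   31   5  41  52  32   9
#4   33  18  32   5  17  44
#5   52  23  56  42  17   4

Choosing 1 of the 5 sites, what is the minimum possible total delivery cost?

Open {#2}.
  Z1→#2 16, Z2→#2 4, Z3→#2 11, Z4→#2 47, Z5→#2 7, Z6→#2 32  ⇒ total 117.
Compare {#4}: total 149.
Compare {#3}: total 170.
No size-1 selection does better; minimum is 117.

117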